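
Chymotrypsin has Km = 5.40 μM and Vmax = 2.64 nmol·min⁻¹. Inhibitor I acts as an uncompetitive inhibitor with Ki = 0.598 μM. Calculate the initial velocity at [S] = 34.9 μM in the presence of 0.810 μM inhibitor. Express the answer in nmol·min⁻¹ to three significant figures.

With α = 1 + [I]/Ki = 1 + 0.810/0.598 = 2.355, the uncompetitive rate law is v = (Vmax/α)·[S] / (Km/α + [S]).
v = (2.64/2.355)×34.9 / (5.40/2.355 + 34.9) = 39.13/37.19 = 1.05 nmol·min⁻¹.

1.05 nmol·min⁻¹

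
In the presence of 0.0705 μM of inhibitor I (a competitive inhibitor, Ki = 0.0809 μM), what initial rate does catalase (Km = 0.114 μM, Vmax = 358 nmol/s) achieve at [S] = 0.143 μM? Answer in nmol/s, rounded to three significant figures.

With α = 1 + [I]/Ki = 1 + 0.0705/0.0809 = 1.871, the competitive rate law is v = Vmax[S] / (αKm + [S]).
v = 358×0.143 / (1.871×0.114 + 0.143) = 51.19/0.3563 = 144 nmol/s.

144 nmol/s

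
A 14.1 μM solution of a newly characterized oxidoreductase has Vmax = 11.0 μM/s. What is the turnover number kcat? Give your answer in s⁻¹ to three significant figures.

0.780 s⁻¹

kcat = Vmax/[E]total = 11.0 μM/s / 14.1 μM = 0.780 s⁻¹.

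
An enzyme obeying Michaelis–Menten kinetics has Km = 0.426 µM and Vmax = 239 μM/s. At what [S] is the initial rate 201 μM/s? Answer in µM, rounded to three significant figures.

2.25 µM

Rearranging v = Vmax[S]/(Km+[S]) gives [S] = Km·v/(Vmax − v).
[S] = 0.426 × 201 / (239 − 201) = 85.63/38.00 = 2.25 µM.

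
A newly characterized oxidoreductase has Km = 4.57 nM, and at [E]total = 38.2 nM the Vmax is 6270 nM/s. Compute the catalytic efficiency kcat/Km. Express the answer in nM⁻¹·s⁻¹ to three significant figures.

35.9 nM⁻¹·s⁻¹

kcat = Vmax/[E]total = 6270/38.2 = 164 s⁻¹.
kcat/Km = 164/4.57 = 35.9 nM⁻¹·s⁻¹.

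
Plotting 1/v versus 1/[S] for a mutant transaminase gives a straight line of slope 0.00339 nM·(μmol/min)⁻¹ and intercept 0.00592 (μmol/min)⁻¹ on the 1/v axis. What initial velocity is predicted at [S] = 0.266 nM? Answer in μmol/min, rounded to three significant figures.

53.6 μmol/min

The y-intercept is 1/Vmax, so Vmax = 1/0.00592 = 169 μmol/min.
The slope is Km/Vmax, so Km = 0.00339 × 169 = 0.573 nM.
Then v = 169 × 0.266/(0.573 + 0.266) = 53.6 μmol/min.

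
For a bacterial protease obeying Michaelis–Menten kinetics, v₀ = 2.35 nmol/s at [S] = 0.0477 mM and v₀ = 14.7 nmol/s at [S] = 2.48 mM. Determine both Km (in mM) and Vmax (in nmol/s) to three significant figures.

Km = 0.285 mM; Vmax = 16.4 nmol/s

In reciprocal form, 1/v = (Km/Vmax)·(1/[S]) + 1/Vmax. The two points give (1/[S], 1/v) = (20.96, 0.4255) and (0.4032, 0.06803).
Slope = (0.4255 − 0.06803)/(20.96 − 0.4032) = 0.01739; intercept = 0.4255 − 0.01739×20.96 = 0.06102.
Vmax = 1/intercept = 16.4 nmol/s; Km = slope × Vmax = 0.01739 × 16.4 = 0.285 mM.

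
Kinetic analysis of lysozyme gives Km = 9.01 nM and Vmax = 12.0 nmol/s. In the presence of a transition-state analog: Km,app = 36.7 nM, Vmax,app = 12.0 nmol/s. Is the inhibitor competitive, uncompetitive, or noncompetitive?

competitive

Km increases (9.01 → 36.7 nM) while Vmax is unchanged — the hallmark of competitive inhibition.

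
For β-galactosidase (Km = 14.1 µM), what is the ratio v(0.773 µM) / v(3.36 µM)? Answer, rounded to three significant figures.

0.270

The fractional saturations are [S]/(Km+[S]) = 3.36/17.46 = 0.1924 and 0.773/14.87 = 0.05197.
v₂/v₁ is just their ratio: 0.05197/0.1924 = 0.270.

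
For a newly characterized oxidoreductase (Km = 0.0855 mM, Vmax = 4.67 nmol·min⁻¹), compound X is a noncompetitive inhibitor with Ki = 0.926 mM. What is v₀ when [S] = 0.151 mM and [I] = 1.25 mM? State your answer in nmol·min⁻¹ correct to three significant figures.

1.27 nmol·min⁻¹

With α = 1 + [I]/Ki = 1 + 1.25/0.926 = 2.350, the noncompetitive rate law is v = (Vmax/α)·[S] / (Km + [S]).
v = (4.67/2.350)×0.151 / (0.0855 + 0.151) = 0.3001/0.2365 = 1.27 nmol·min⁻¹.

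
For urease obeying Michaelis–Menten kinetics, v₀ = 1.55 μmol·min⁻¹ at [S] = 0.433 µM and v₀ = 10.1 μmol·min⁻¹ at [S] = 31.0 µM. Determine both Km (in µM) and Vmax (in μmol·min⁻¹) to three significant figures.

From v = Vmax[S]/(Km+[S]), each point gives Vmax = v(Km+[S])/[S].
Equating: 1.55(Km+0.433)/0.433 = 10.1(Km+31.0)/31.0.
3.580·Km + 1.55 = 0.3258·Km + 10.1, so (3.580 − 0.3258)·Km = 10.1 − 1.55.
Km = 8.550/3.254 = 2.63 µM; then Vmax = 1.55(2.63+0.433)/0.433 = 11.0 μmol·min⁻¹.

Km = 2.63 µM; Vmax = 11.0 μmol·min⁻¹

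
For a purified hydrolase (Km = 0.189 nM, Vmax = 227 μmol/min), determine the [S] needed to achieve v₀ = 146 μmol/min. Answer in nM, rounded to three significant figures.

0.341 nM

Rearranging v = Vmax[S]/(Km+[S]) gives [S] = Km·v/(Vmax − v).
[S] = 0.189 × 146 / (227 − 146) = 27.59/81.00 = 0.341 nM.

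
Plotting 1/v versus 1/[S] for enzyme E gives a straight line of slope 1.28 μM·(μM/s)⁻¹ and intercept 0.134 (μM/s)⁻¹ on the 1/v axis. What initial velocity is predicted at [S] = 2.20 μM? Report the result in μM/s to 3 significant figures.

The y-intercept is 1/Vmax, so Vmax = 1/0.134 = 7.46 μM/s.
The slope is Km/Vmax, so Km = 1.28 × 7.46 = 9.55 μM.
Then v = 7.46 × 2.20/(9.55 + 2.20) = 1.40 μM/s.

1.40 μM/s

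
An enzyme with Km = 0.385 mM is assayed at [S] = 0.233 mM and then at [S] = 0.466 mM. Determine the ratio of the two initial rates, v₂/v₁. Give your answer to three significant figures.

1.45

Since Vmax cancels, v₂/v₁ = [S]₂(Km+[S]₁) / [S]₁(Km+[S]₂).
= 0.466×(0.385+0.233) / (0.233×(0.385+0.466)) = 0.2880/0.1983 = 1.45.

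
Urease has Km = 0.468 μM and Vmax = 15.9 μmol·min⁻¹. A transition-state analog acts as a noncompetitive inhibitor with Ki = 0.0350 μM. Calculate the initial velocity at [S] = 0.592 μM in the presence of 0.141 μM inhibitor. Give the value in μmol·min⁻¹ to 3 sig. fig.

1.77 μmol·min⁻¹

With α = 1 + [I]/Ki = 1 + 0.141/0.0350 = 5.029, the noncompetitive rate law is v = (Vmax/α)·[S] / (Km + [S]).
v = (15.9/5.029)×0.592 / (0.468 + 0.592) = 1.872/1.060 = 1.77 μmol·min⁻¹.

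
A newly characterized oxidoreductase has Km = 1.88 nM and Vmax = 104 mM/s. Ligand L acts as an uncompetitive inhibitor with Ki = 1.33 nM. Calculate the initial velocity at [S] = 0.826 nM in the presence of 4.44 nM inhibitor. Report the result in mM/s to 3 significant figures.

15.7 mM/s

α = 1 + [I]/Ki = 1 + 4.44/1.33 = 4.338.
For an uncompetitive inhibitor, both parameters are divided by α, giving Vmax/α and Km/α: Km,app = 0.433 nM, Vmax,app = 24.0 mM/s.
v = Vmax,app·[S]/(Km,app + [S]) = 24.0 × 0.826/(0.433 + 0.826) = 15.7 mM/s.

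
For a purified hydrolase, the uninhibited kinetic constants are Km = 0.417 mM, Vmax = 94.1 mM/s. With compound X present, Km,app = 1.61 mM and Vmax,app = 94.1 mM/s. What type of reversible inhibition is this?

Km increases (0.417 → 1.61 mM) while Vmax is unchanged — the hallmark of competitive inhibition.

competitive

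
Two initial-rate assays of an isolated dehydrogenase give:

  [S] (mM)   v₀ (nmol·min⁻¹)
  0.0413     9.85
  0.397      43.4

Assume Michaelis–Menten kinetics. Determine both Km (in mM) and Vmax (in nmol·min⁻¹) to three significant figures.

In reciprocal form, 1/v = (Km/Vmax)·(1/[S]) + 1/Vmax. The two points give (1/[S], 1/v) = (24.21, 0.1015) and (2.519, 0.02304).
Slope = (0.1015 − 0.02304)/(24.21 − 2.519) = 0.003618; intercept = 0.1015 − 0.003618×24.21 = 0.01393.
Vmax = 1/intercept = 71.8 nmol·min⁻¹; Km = slope × Vmax = 0.003618 × 71.8 = 0.260 mM.

Km = 0.260 mM; Vmax = 71.8 nmol·min⁻¹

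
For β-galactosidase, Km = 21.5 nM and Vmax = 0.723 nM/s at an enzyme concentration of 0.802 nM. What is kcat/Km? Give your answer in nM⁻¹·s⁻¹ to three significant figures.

0.0419 nM⁻¹·s⁻¹

kcat = Vmax/[E]total = 0.723/0.802 = 0.901 s⁻¹.
kcat/Km = 0.901/21.5 = 0.0419 nM⁻¹·s⁻¹.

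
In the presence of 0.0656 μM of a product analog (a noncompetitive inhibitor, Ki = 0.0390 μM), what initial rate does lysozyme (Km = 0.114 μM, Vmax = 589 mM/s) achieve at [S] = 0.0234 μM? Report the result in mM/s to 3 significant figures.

α = 1 + [I]/Ki = 1 + 0.0656/0.0390 = 2.682.
For a noncompetitive inhibitor, Vmax is reduced to Vmax/α while Km is unchanged: Km,app = 0.114 μM, Vmax,app = 220 mM/s.
v = Vmax,app·[S]/(Km,app + [S]) = 220 × 0.0234/(0.114 + 0.0234) = 37.4 mM/s.

37.4 mM/s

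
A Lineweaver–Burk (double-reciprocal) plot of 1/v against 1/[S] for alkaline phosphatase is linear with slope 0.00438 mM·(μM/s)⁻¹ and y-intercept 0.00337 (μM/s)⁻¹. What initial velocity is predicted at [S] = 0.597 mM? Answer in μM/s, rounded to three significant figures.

93.4 μM/s

The y-intercept is 1/Vmax, so Vmax = 1/0.00337 = 297 μM/s.
The slope is Km/Vmax, so Km = 0.00438 × 297 = 1.30 mM.
Then v = 297 × 0.597/(1.30 + 0.597) = 93.4 μM/s.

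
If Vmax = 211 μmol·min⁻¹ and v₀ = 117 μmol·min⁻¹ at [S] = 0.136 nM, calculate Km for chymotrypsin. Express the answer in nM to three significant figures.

v/Vmax = 117/211 = 0.5545 = [S]/(Km+[S]).
So Km + [S] = [S]/0.5545 = 0.2453 nM, giving Km = 0.2453 − 0.136 = 0.109 nM.

0.109 nM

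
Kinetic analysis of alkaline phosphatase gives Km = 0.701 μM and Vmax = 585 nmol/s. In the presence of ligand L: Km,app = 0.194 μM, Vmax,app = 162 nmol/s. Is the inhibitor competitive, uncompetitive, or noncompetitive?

uncompetitive

Both Km and Vmax decrease by the same factor (~3.61-fold) — characteristic of uncompetitive inhibition.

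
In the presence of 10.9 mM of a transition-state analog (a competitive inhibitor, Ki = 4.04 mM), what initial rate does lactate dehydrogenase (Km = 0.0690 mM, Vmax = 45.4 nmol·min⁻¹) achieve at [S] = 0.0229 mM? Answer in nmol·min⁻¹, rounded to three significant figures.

3.74 nmol·min⁻¹

With α = 1 + [I]/Ki = 1 + 10.9/4.04 = 3.698, the competitive rate law is v = Vmax[S] / (αKm + [S]).
v = 45.4×0.0229 / (3.698×0.0690 + 0.0229) = 1.040/0.2781 = 3.74 nmol·min⁻¹.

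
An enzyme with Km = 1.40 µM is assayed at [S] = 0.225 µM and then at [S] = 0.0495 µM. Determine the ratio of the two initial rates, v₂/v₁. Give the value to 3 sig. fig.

Since Vmax cancels, v₂/v₁ = [S]₂(Km+[S]₁) / [S]₁(Km+[S]₂).
= 0.0495×(1.40+0.225) / (0.225×(1.40+0.0495)) = 0.08044/0.3261 = 0.247.

0.247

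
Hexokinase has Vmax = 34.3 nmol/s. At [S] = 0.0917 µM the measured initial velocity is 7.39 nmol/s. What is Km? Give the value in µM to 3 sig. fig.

From v = Vmax[S]/(Km+[S]), Km = [S](Vmax − v)/v.
Km = 0.0917 × (34.3 − 7.39) / 7.39 = 2.468/7.39 = 0.334 µM.

0.334 µM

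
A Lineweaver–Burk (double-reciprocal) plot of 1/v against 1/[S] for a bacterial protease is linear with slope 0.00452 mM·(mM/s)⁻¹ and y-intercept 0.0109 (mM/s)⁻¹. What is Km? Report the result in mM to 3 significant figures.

0.415 mM

y-intercept = 1/Vmax ⇒ Vmax = 91.7 mM/s; slope = Km/Vmax ⇒ Km = slope × Vmax.
Km = 0.00452 × 91.7 = 0.415 mM.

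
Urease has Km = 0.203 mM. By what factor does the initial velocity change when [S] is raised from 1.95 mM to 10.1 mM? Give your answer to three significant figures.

Since Vmax cancels, v₂/v₁ = [S]₂(Km+[S]₁) / [S]₁(Km+[S]₂).
= 10.1×(0.203+1.95) / (1.95×(0.203+10.1)) = 21.75/20.09 = 1.08.

1.08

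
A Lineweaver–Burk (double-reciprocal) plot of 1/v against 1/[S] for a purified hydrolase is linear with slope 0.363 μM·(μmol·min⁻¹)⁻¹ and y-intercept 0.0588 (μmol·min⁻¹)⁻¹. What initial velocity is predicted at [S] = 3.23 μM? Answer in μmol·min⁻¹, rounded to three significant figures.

The y-intercept is 1/Vmax, so Vmax = 1/0.0588 = 17.0 μmol·min⁻¹.
The slope is Km/Vmax, so Km = 0.363 × 17.0 = 6.17 μM.
Then v = 17.0 × 3.23/(6.17 + 3.23) = 5.84 μmol·min⁻¹.

5.84 μmol·min⁻¹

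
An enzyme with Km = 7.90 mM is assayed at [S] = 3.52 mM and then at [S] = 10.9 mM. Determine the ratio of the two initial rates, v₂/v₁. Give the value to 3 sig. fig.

1.88

Since Vmax cancels, v₂/v₁ = [S]₂(Km+[S]₁) / [S]₁(Km+[S]₂).
= 10.9×(7.90+3.52) / (3.52×(7.90+10.9)) = 124.5/66.18 = 1.88.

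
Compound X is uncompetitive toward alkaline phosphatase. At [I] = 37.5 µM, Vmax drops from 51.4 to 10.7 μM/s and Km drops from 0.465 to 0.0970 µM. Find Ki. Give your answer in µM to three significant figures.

Uncompetitive: Vmax,app = Vmax/α (and Km,app = Km/α) with α = 1 + [I]/Ki.
α = Vmax/Vmax,app = 51.4/10.7 = 4.804.
Ki = [I]/(α − 1) = 37.5/3.804 = 9.86 µM.

9.86 µM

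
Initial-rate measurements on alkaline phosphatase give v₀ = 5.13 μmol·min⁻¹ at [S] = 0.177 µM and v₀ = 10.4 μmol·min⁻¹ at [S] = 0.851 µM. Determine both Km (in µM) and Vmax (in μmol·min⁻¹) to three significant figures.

From v = Vmax[S]/(Km+[S]), each point gives Vmax = v(Km+[S])/[S].
Equating: 5.13(Km+0.177)/0.177 = 10.4(Km+0.851)/0.851.
28.98·Km + 5.13 = 12.22·Km + 10.4, so (28.98 − 12.22)·Km = 10.4 − 5.13.
Km = 5.270/16.76 = 0.314 µM; then Vmax = 5.13(0.314+0.177)/0.177 = 14.2 μmol·min⁻¹.

Km = 0.314 µM; Vmax = 14.2 μmol·min⁻¹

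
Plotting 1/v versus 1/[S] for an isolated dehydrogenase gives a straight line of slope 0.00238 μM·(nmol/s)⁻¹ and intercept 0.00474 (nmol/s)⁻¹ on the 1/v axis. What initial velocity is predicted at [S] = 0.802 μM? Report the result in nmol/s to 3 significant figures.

130 nmol/s

The y-intercept is 1/Vmax, so Vmax = 1/0.00474 = 211 nmol/s.
The slope is Km/Vmax, so Km = 0.00238 × 211 = 0.502 μM.
Then v = 211 × 0.802/(0.502 + 0.802) = 130 nmol/s.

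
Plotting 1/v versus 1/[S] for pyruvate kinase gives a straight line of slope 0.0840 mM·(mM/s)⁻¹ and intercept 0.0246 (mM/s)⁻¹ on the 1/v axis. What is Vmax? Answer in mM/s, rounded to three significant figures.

The y-intercept of a Lineweaver–Burk plot equals 1/Vmax, so Vmax = 1/0.0246 = 40.7 mM/s.

40.7 mM/s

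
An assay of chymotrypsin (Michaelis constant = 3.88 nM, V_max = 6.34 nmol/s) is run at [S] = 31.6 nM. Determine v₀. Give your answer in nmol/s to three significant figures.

v = Vmax·[S]/(Km + [S]) = 6.34 × 31.6 / (3.88 + 31.6)
  = 200.3 / 35.48 = 5.65 nmol/s.

5.65 nmol/s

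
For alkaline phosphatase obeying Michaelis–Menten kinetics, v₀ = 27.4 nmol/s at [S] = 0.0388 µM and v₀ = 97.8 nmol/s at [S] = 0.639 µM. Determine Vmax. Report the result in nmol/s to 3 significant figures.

117 nmol/s

From v = Vmax[S]/(Km+[S]), each point gives Vmax = v(Km+[S])/[S].
Equating: 27.4(Km+0.0388)/0.0388 = 97.8(Km+0.639)/0.639.
706.2·Km + 27.4 = 153.1·Km + 97.8, so (706.2 − 153.1)·Km = 97.8 − 27.4.
Km = 70.40/553.1 = 0.127 µM; then Vmax = 27.4(0.127+0.0388)/0.0388 = 117 nmol/s.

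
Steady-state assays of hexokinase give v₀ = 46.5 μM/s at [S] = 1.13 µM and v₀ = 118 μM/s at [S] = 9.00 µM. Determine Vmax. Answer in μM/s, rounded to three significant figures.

151 μM/s

In reciprocal form, 1/v = (Km/Vmax)·(1/[S]) + 1/Vmax. The two points give (1/[S], 1/v) = (0.8850, 0.02151) and (0.1111, 0.008475).
Slope = (0.02151 − 0.008475)/(0.8850 − 0.1111) = 0.01684; intercept = 0.02151 − 0.01684×0.8850 = 0.006604.
Vmax = 1/intercept = 151 μM/s; Km = slope × Vmax = 0.01684 × 151 = 2.55 µM.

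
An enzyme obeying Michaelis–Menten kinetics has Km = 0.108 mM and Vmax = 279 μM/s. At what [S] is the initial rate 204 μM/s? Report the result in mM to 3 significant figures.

The required fractional saturation is v/Vmax = 204/279 = 0.7312.
Then [S]/(Km+[S]) = 0.7312 ⇒ [S] = 0.108 × 0.7312/(1 − 0.7312) = 0.294 mM.

0.294 mM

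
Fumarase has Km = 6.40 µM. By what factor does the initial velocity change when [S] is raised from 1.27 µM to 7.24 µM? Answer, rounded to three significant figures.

Since Vmax cancels, v₂/v₁ = [S]₂(Km+[S]₁) / [S]₁(Km+[S]₂).
= 7.24×(6.40+1.27) / (1.27×(6.40+7.24)) = 55.53/17.32 = 3.21.

3.21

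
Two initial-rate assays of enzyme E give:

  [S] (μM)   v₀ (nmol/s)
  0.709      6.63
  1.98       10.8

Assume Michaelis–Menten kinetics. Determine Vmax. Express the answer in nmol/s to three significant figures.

16.6 nmol/s

From v = Vmax[S]/(Km+[S]), each point gives Vmax = v(Km+[S])/[S].
Equating: 6.63(Km+0.709)/0.709 = 10.8(Km+1.98)/1.98.
9.351·Km + 6.63 = 5.455·Km + 10.8, so (9.351 − 5.455)·Km = 10.8 − 6.63.
Km = 4.170/3.897 = 1.07 μM; then Vmax = 6.63(1.07+0.709)/0.709 = 16.6 nmol/s.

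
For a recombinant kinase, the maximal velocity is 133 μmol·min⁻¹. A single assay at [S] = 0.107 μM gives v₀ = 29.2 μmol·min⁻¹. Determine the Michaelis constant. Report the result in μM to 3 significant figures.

0.380 μM

From v = Vmax[S]/(Km+[S]), Km = [S](Vmax − v)/v.
Km = 0.107 × (133 − 29.2) / 29.2 = 11.11/29.2 = 0.380 μM.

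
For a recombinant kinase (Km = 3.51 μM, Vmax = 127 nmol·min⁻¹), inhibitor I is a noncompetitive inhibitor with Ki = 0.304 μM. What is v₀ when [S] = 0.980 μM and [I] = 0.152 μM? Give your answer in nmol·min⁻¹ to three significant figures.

18.5 nmol·min⁻¹

With α = 1 + [I]/Ki = 1 + 0.152/0.304 = 1.500, the noncompetitive rate law is v = (Vmax/α)·[S] / (Km + [S]).
v = (127/1.500)×0.980 / (3.51 + 0.980) = 82.97/4.490 = 18.5 nmol·min⁻¹.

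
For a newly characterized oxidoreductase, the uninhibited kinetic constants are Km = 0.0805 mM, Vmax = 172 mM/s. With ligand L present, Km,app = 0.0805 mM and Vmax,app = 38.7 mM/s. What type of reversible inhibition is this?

noncompetitive

Vmax decreases (172 → 38.7 mM/s) while Km is unchanged — pure noncompetitive inhibition.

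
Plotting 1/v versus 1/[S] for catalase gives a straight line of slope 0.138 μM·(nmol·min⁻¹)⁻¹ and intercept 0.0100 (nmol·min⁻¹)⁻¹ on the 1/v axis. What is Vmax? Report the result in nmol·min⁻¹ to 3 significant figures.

100 nmol·min⁻¹

The y-intercept of a Lineweaver–Burk plot equals 1/Vmax, so Vmax = 1/0.0100 = 100 nmol·min⁻¹.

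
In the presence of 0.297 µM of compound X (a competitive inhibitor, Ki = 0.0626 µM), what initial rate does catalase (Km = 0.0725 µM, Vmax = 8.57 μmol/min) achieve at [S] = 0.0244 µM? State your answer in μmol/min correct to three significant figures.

0.474 μmol/min

α = 1 + [I]/Ki = 1 + 0.297/0.0626 = 5.744.
For a competitive inhibitor, Vmax is unchanged and the apparent Km becomes α·Km: Km,app = 0.416 µM, Vmax,app = 8.57 μmol/min.
v = Vmax,app·[S]/(Km,app + [S]) = 8.57 × 0.0244/(0.416 + 0.0244) = 0.474 μmol/min.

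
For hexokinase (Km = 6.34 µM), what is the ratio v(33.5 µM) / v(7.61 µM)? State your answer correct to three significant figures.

1.54

Since Vmax cancels, v₂/v₁ = [S]₂(Km+[S]₁) / [S]₁(Km+[S]₂).
= 33.5×(6.34+7.61) / (7.61×(6.34+33.5)) = 467.3/303.2 = 1.54.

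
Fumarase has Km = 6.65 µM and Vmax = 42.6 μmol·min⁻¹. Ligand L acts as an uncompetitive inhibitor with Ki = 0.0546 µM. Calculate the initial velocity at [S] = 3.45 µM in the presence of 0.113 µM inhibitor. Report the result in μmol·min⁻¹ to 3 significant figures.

With α = 1 + [I]/Ki = 1 + 0.113/0.0546 = 3.070, the uncompetitive rate law is v = (Vmax/α)·[S] / (Km/α + [S]).
v = (42.6/3.070)×3.45 / (6.65/3.070 + 3.45) = 47.88/5.616 = 8.52 μmol·min⁻¹.

8.52 μmol·min⁻¹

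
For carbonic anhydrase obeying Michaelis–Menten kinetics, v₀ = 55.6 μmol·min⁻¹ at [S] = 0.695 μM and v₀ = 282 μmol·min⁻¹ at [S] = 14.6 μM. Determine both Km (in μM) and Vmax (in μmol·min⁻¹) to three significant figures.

Km = 3.73 μM; Vmax = 354 μmol·min⁻¹

In reciprocal form, 1/v = (Km/Vmax)·(1/[S]) + 1/Vmax. The two points give (1/[S], 1/v) = (1.439, 0.01799) and (0.06849, 0.003546).
Slope = (0.01799 − 0.003546)/(1.439 − 0.06849) = 0.01054; intercept = 0.01799 − 0.01054×1.439 = 0.002824.
Vmax = 1/intercept = 354 μmol·min⁻¹; Km = slope × Vmax = 0.01054 × 354 = 3.73 μM.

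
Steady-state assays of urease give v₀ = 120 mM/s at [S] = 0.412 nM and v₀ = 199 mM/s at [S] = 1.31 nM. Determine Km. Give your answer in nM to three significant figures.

0.567 nM

In reciprocal form, 1/v = (Km/Vmax)·(1/[S]) + 1/Vmax. The two points give (1/[S], 1/v) = (2.427, 0.008333) and (0.7634, 0.005025).
Slope = (0.008333 − 0.005025)/(2.427 − 0.7634) = 0.001988; intercept = 0.008333 − 0.001988×2.427 = 0.003507.
Vmax = 1/intercept = 285 mM/s; Km = slope × Vmax = 0.001988 × 285 = 0.567 nM.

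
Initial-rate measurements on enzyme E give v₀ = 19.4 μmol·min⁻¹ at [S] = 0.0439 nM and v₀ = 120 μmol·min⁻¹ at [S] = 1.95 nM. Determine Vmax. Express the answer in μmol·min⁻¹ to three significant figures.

136 μmol·min⁻¹

From v = Vmax[S]/(Km+[S]), each point gives Vmax = v(Km+[S])/[S].
Equating: 19.4(Km+0.0439)/0.0439 = 120(Km+1.95)/1.95.
441.9·Km + 19.4 = 61.54·Km + 120, so (441.9 − 61.54)·Km = 120 − 19.4.
Km = 100.6/380.4 = 0.264 nM; then Vmax = 19.4(0.264+0.0439)/0.0439 = 136 μmol·min⁻¹.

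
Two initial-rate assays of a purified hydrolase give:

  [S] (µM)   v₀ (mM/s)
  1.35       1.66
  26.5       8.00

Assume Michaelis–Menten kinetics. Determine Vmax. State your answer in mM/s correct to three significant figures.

10.1 mM/s

From v = Vmax[S]/(Km+[S]), each point gives Vmax = v(Km+[S])/[S].
Equating: 1.66(Km+1.35)/1.35 = 8.00(Km+26.5)/26.5.
1.230·Km + 1.66 = 0.3019·Km + 8.00, so (1.230 − 0.3019)·Km = 8.00 − 1.66.
Km = 6.340/0.9277 = 6.83 µM; then Vmax = 1.66(6.83+1.35)/1.35 = 10.1 mM/s.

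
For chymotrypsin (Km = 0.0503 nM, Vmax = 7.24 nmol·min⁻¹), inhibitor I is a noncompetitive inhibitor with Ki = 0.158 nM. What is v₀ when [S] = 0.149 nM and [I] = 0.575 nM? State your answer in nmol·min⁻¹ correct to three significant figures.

1.17 nmol·min⁻¹

With α = 1 + [I]/Ki = 1 + 0.575/0.158 = 4.639, the noncompetitive rate law is v = (Vmax/α)·[S] / (Km + [S]).
v = (7.24/4.639)×0.149 / (0.0503 + 0.149) = 0.2325/0.1993 = 1.17 nmol·min⁻¹.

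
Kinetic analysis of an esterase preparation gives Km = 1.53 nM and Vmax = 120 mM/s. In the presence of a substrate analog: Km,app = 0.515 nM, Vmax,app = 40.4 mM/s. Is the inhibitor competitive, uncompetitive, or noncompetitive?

Both Km and Vmax decrease by the same factor (~2.97-fold) — characteristic of uncompetitive inhibition.

uncompetitive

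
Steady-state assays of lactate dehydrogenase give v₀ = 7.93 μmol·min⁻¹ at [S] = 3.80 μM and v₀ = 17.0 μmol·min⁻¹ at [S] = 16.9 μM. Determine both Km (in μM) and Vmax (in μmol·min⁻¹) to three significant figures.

In reciprocal form, 1/v = (Km/Vmax)·(1/[S]) + 1/Vmax. The two points give (1/[S], 1/v) = (0.2632, 0.1261) and (0.05917, 0.05882).
Slope = (0.1261 − 0.05882)/(0.2632 − 0.05917) = 0.3298; intercept = 0.1261 − 0.3298×0.2632 = 0.03931.
Vmax = 1/intercept = 25.4 μmol·min⁻¹; Km = slope × Vmax = 0.3298 × 25.4 = 8.39 μM.

Km = 8.39 μM; Vmax = 25.4 μmol·min⁻¹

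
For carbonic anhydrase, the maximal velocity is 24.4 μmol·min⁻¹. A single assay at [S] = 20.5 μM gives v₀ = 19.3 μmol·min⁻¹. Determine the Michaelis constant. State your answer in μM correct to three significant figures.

5.42 μM

v/Vmax = 19.3/24.4 = 0.7910 = [S]/(Km+[S]).
So Km + [S] = [S]/0.7910 = 25.92 μM, giving Km = 25.92 − 20.5 = 5.42 μM.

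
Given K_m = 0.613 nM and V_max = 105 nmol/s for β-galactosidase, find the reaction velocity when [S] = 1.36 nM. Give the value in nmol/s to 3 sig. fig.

72.4 nmol/s

v = Vmax·[S]/(Km + [S]) = 105 × 1.36 / (0.613 + 1.36)
  = 142.8 / 1.973 = 72.4 nmol/s.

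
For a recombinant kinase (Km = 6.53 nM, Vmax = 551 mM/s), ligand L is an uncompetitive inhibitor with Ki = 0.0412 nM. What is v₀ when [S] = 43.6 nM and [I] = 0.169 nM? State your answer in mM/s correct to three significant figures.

With α = 1 + [I]/Ki = 1 + 0.169/0.0412 = 5.102, the uncompetitive rate law is v = (Vmax/α)·[S] / (Km/α + [S]).
v = (551/5.102)×43.6 / (6.53/5.102 + 43.6) = 4709/44.88 = 105 mM/s.

105 mM/s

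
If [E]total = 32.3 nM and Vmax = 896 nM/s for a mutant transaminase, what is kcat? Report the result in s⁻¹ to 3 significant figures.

kcat = Vmax/[E]total = 896 nM/s / 32.3 nM = 27.7 s⁻¹.

27.7 s⁻¹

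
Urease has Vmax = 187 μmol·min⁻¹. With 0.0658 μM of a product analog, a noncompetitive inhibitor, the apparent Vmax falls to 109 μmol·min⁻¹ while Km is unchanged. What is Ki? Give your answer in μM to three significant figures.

0.0920 μM

Noncompetitive: Vmax,app = Vmax/α with α = 1 + [I]/Ki.
α = Vmax/Vmax,app = 187/109 = 1.716.
Since α = 1 + [I]/Ki, [I]/Ki = 1.716 − 1 = 0.7156 and Ki = 0.0658/0.7156 = 0.0920 μM.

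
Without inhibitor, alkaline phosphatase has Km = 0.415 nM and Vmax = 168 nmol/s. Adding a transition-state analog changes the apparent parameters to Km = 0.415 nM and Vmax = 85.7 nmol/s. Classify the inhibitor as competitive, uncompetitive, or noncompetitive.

noncompetitive

Vmax decreases (168 → 85.7 nmol/s) while Km is unchanged — pure noncompetitive inhibition.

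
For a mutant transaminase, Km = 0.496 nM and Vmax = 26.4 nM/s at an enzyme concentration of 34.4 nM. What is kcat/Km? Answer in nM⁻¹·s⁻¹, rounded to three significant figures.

kcat = Vmax/[E]total = 26.4/34.4 = 0.767 s⁻¹.
kcat/Km = 0.767/0.496 = 1.55 nM⁻¹·s⁻¹.

1.55 nM⁻¹·s⁻¹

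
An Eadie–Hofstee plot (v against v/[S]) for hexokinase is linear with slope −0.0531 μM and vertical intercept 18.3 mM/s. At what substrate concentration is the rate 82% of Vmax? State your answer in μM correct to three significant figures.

0.242 μM

The Eadie–Hofstee slope gives Km = 0.0531 μM (slope = −Km).
v/Vmax = [S]/(Km+[S]) = 0.82 ⇒ [S] = Km·0.82/(1−0.82) = 0.0531 × 4.556 = 0.242 μM.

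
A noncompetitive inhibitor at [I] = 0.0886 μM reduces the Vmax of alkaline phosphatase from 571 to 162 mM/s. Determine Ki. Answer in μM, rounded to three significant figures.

Noncompetitive: Vmax,app = Vmax/α with α = 1 + [I]/Ki.
α = Vmax/Vmax,app = 571/162 = 3.525.
Since α = 1 + [I]/Ki, [I]/Ki = 3.525 − 1 = 2.525 and Ki = 0.0886/2.525 = 0.0351 μM.

0.0351 μM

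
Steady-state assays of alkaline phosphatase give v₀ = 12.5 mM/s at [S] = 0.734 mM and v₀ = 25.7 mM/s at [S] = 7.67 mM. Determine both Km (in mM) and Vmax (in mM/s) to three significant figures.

In reciprocal form, 1/v = (Km/Vmax)·(1/[S]) + 1/Vmax. The two points give (1/[S], 1/v) = (1.362, 0.08000) and (0.1304, 0.03891).
Slope = (0.08000 − 0.03891)/(1.362 − 0.1304) = 0.03335; intercept = 0.08000 − 0.03335×1.362 = 0.03456.
Vmax = 1/intercept = 28.9 mM/s; Km = slope × Vmax = 0.03335 × 28.9 = 0.965 mM.

Km = 0.965 mM; Vmax = 28.9 mM/s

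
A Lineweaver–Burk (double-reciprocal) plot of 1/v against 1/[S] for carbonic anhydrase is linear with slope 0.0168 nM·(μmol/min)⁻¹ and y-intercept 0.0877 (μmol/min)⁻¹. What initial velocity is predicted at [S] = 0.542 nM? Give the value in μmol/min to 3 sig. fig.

8.42 μmol/min

The y-intercept is 1/Vmax, so Vmax = 1/0.0877 = 11.4 μmol/min.
The slope is Km/Vmax, so Km = 0.0168 × 11.4 = 0.192 nM.
Then v = 11.4 × 0.542/(0.192 + 0.542) = 8.42 μmol/min.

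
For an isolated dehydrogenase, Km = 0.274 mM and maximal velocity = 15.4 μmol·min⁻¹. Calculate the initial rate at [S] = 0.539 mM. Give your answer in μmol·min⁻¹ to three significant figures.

10.2 μmol·min⁻¹

v = Vmax·[S]/(Km + [S]) = 15.4 × 0.539 / (0.274 + 0.539)
  = 8.301 / 0.8130 = 10.2 μmol·min⁻¹.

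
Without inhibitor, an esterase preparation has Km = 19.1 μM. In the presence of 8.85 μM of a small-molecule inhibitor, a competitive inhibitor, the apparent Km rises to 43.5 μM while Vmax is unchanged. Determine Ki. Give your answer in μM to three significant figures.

6.93 μM

Competitive: Km,app = α·Km with α = 1 + [I]/Ki.
α = Km,app/Km = 43.5/19.1 = 2.277.
Ki = [I]/(α − 1) = 8.85/1.277 = 6.93 μM.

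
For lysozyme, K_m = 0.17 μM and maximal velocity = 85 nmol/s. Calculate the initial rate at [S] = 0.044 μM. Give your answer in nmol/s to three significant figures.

v = Vmax·[S]/(Km + [S]) = 85 × 0.044 / (0.17 + 0.044)
  = 3.740 / 0.2140 = 17.5 nmol/s.

17.5 nmol/s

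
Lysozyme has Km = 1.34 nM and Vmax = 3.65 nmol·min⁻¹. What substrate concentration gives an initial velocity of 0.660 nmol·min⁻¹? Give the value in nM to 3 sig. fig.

0.296 nM

The required fractional saturation is v/Vmax = 0.660/3.65 = 0.1808.
Then [S]/(Km+[S]) = 0.1808 ⇒ [S] = 1.34 × 0.1808/(1 − 0.1808) = 0.296 nM.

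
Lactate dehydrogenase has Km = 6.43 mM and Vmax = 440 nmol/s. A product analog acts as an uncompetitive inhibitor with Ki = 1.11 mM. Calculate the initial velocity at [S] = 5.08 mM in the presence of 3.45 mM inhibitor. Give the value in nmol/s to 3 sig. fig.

α = 1 + [I]/Ki = 1 + 3.45/1.11 = 4.108.
For an uncompetitive inhibitor, both parameters are divided by α, giving Vmax/α and Km/α: Km,app = 1.57 mM, Vmax,app = 107 nmol/s.
v = Vmax,app·[S]/(Km,app + [S]) = 107 × 5.08/(1.57 + 5.08) = 81.9 nmol/s.

81.9 nmol/s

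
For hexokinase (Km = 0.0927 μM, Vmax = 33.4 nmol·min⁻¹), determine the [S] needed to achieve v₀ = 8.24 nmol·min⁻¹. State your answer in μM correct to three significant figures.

0.0304 μM

The required fractional saturation is v/Vmax = 8.24/33.4 = 0.2467.
Then [S]/(Km+[S]) = 0.2467 ⇒ [S] = 0.0927 × 0.2467/(1 − 0.2467) = 0.0304 μM.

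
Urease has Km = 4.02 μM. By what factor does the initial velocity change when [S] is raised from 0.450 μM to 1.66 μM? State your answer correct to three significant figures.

2.90

The fractional saturations are [S]/(Km+[S]) = 0.450/4.470 = 0.1007 and 1.66/5.680 = 0.2923.
v₂/v₁ is just their ratio: 0.2923/0.1007 = 2.90.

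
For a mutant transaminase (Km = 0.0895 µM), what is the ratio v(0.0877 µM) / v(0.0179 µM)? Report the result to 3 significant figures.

2.97

Since Vmax cancels, v₂/v₁ = [S]₂(Km+[S]₁) / [S]₁(Km+[S]₂).
= 0.0877×(0.0895+0.0179) / (0.0179×(0.0895+0.0877)) = 0.009419/0.003172 = 2.97.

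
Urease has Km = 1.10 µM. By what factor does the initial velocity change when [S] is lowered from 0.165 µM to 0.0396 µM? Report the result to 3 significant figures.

0.266

The fractional saturations are [S]/(Km+[S]) = 0.165/1.265 = 0.1304 and 0.0396/1.140 = 0.03475.
v₂/v₁ is just their ratio: 0.03475/0.1304 = 0.266.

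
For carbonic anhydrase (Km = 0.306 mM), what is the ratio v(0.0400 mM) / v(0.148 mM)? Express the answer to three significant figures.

Since Vmax cancels, v₂/v₁ = [S]₂(Km+[S]₁) / [S]₁(Km+[S]₂).
= 0.0400×(0.306+0.148) / (0.148×(0.306+0.0400)) = 0.01816/0.05121 = 0.355.

0.355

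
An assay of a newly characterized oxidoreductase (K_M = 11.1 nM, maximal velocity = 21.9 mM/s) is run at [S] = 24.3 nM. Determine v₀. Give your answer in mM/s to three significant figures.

[S]/(Km+[S]) = 24.3/35.40 = 0.6864, the fractional saturation.
v = 0.6864 × Vmax = 0.6864 × 21.9 = 15.0 mM/s.

15.0 mM/s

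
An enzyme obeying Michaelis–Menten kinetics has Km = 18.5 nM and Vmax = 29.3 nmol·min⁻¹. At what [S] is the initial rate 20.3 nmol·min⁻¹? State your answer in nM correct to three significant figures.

41.7 nM

The required fractional saturation is v/Vmax = 20.3/29.3 = 0.6928.
Then [S]/(Km+[S]) = 0.6928 ⇒ [S] = 18.5 × 0.6928/(1 − 0.6928) = 41.7 nM.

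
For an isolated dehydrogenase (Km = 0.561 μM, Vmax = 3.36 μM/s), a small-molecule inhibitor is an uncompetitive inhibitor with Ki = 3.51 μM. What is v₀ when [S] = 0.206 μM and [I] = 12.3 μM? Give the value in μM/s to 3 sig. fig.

With α = 1 + [I]/Ki = 1 + 12.3/3.51 = 4.504, the uncompetitive rate law is v = (Vmax/α)·[S] / (Km/α + [S]).
v = (3.36/4.504)×0.206 / (0.561/4.504 + 0.206) = 0.1537/0.3305 = 0.465 μM/s.

0.465 μM/s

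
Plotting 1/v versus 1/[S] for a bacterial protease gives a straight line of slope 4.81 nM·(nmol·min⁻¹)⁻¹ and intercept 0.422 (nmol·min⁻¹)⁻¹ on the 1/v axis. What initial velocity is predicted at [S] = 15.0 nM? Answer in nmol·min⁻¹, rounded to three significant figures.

1.35 nmol·min⁻¹

The y-intercept is 1/Vmax, so Vmax = 1/0.422 = 2.37 nmol·min⁻¹.
The slope is Km/Vmax, so Km = 4.81 × 2.37 = 11.4 nM.
Then v = 2.37 × 15.0/(11.4 + 15.0) = 1.35 nmol·min⁻¹.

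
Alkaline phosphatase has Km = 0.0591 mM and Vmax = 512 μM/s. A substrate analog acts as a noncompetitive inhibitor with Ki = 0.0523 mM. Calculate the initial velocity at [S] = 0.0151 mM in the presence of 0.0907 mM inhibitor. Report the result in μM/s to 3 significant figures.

38.1 μM/s

With α = 1 + [I]/Ki = 1 + 0.0907/0.0523 = 2.734, the noncompetitive rate law is v = (Vmax/α)·[S] / (Km + [S]).
v = (512/2.734)×0.0151 / (0.0591 + 0.0151) = 2.828/0.07420 = 38.1 μM/s.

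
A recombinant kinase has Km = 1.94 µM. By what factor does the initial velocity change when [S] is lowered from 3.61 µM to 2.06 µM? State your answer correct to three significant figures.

The fractional saturations are [S]/(Km+[S]) = 3.61/5.550 = 0.6505 and 2.06/4.000 = 0.5150.
v₂/v₁ is just their ratio: 0.5150/0.6505 = 0.792.

0.792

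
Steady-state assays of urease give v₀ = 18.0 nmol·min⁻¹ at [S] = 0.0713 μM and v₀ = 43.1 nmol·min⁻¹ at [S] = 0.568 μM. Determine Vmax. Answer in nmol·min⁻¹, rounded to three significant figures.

From v = Vmax[S]/(Km+[S]), each point gives Vmax = v(Km+[S])/[S].
Equating: 18.0(Km+0.0713)/0.0713 = 43.1(Km+0.568)/0.568.
252.5·Km + 18.0 = 75.88·Km + 43.1, so (252.5 − 75.88)·Km = 43.1 − 18.0.
Km = 25.10/176.6 = 0.142 μM; then Vmax = 18.0(0.142+0.0713)/0.0713 = 53.9 nmol·min⁻¹.

53.9 nmol·min⁻¹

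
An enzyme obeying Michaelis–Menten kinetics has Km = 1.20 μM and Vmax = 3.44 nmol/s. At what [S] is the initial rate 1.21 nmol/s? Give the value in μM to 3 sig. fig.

0.651 μM

Rearranging v = Vmax[S]/(Km+[S]) gives [S] = Km·v/(Vmax − v).
[S] = 1.20 × 1.21 / (3.44 − 1.21) = 1.452/2.230 = 0.651 μM.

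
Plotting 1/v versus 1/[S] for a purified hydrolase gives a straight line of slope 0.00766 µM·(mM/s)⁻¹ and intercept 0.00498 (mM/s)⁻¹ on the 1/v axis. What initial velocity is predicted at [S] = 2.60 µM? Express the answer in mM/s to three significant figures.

The y-intercept is 1/Vmax, so Vmax = 1/0.00498 = 201 mM/s.
The slope is Km/Vmax, so Km = 0.00766 × 201 = 1.54 µM.
Then v = 201 × 2.60/(1.54 + 2.60) = 126 mM/s.

126 mM/s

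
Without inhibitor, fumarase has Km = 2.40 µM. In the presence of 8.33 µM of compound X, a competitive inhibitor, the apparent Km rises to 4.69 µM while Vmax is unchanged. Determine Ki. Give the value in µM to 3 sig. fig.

Competitive: Km,app = α·Km with α = 1 + [I]/Ki.
α = Km,app/Km = 4.69/2.40 = 1.954.
Ki = [I]/(α − 1) = 8.33/0.9542 = 8.73 µM.

8.73 µM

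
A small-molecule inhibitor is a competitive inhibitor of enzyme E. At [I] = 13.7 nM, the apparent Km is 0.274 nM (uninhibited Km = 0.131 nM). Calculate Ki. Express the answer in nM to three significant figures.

Competitive: Km,app = α·Km with α = 1 + [I]/Ki.
α = Km,app/Km = 0.274/0.131 = 2.092.
Ki = [I]/(α − 1) = 13.7/1.092 = 12.6 nM.

12.6 nM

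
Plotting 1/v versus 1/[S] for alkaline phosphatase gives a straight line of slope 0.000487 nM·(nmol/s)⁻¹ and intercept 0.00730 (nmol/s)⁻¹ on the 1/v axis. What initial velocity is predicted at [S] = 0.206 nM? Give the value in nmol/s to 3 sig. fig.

103 nmol/s

The y-intercept is 1/Vmax, so Vmax = 1/0.00730 = 137 nmol/s.
The slope is Km/Vmax, so Km = 0.000487 × 137 = 0.0667 nM.
Then v = 137 × 0.206/(0.0667 + 0.206) = 103 nmol/s.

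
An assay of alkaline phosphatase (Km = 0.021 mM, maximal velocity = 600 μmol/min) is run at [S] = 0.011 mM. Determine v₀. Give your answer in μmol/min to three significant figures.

[S]/(Km+[S]) = 0.011/0.03200 = 0.3438, the fractional saturation.
v = 0.3438 × Vmax = 0.3438 × 600 = 206 μmol/min.

206 μmol/min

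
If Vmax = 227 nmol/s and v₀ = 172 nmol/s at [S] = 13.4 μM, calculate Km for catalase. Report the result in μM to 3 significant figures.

v/Vmax = 172/227 = 0.7577 = [S]/(Km+[S]).
So Km + [S] = [S]/0.7577 = 17.68 μM, giving Km = 17.68 − 13.4 = 4.28 μM.

4.28 μM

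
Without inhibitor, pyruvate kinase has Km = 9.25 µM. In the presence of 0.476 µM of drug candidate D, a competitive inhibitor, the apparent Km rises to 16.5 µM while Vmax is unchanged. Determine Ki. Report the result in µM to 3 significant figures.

Competitive: Km,app = α·Km with α = 1 + [I]/Ki.
α = Km,app/Km = 16.5/9.25 = 1.784.
Ki = [I]/(α − 1) = 0.476/0.7838 = 0.607 µM.

0.607 µM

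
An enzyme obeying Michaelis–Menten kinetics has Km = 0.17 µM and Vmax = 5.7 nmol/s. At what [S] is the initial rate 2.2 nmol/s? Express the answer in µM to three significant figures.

0.107 µM

The required fractional saturation is v/Vmax = 2.2/5.7 = 0.3860.
Then [S]/(Km+[S]) = 0.3860 ⇒ [S] = 0.17 × 0.3860/(1 − 0.3860) = 0.107 µM.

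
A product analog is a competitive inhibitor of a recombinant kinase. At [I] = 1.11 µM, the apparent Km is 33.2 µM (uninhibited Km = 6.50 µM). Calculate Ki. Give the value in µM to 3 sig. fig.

0.270 µM

Competitive: Km,app = α·Km with α = 1 + [I]/Ki.
α = Km,app/Km = 33.2/6.50 = 5.108.
Since α = 1 + [I]/Ki, [I]/Ki = 5.108 − 1 = 4.108 and Ki = 1.11/4.108 = 0.270 µM.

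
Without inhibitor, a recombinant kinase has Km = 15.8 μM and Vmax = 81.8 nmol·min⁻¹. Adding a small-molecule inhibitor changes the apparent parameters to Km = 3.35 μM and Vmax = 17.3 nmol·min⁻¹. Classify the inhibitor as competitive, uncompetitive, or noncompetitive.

Both Km and Vmax decrease by the same factor (~4.72-fold) — characteristic of uncompetitive inhibition.

uncompetitive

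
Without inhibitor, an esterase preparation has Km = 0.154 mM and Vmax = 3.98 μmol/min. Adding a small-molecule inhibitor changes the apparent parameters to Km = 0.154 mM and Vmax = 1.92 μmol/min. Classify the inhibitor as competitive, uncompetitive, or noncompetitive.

Vmax decreases (3.98 → 1.92 μmol/min) while Km is unchanged — pure noncompetitive inhibition.

noncompetitive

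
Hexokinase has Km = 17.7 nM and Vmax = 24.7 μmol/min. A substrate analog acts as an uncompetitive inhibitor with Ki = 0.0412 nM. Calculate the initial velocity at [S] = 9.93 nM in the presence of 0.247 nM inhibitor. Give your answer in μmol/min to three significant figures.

2.81 μmol/min

With α = 1 + [I]/Ki = 1 + 0.247/0.0412 = 6.995, the uncompetitive rate law is v = (Vmax/α)·[S] / (Km/α + [S]).
v = (24.7/6.995)×9.93 / (17.7/6.995 + 9.93) = 35.06/12.46 = 2.81 μmol/min.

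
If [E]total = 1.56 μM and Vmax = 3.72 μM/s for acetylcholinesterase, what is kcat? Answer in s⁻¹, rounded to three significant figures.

2.38 s⁻¹

kcat = Vmax/[E]total = 3.72 μM/s / 1.56 μM = 2.38 s⁻¹.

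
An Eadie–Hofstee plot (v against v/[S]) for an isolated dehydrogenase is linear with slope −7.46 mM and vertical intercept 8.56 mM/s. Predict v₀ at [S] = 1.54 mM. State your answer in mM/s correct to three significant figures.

In the Eadie–Hofstee form v = Vmax − Km·(v/[S]), the slope is −Km and the intercept is Vmax, so Km = 7.46 mM and Vmax = 8.56 mM/s.
v = 8.56 × 1.54/(7.46 + 1.54) = 1.46 mM/s.

1.46 mM/s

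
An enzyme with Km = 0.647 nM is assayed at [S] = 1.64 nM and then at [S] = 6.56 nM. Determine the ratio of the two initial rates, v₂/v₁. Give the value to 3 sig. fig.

1.27

The fractional saturations are [S]/(Km+[S]) = 1.64/2.287 = 0.7171 and 6.56/7.207 = 0.9102.
v₂/v₁ is just their ratio: 0.9102/0.7171 = 1.27.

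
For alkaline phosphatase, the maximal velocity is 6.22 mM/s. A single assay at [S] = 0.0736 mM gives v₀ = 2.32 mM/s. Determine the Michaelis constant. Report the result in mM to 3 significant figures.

v/Vmax = 2.32/6.22 = 0.3730 = [S]/(Km+[S]).
So Km + [S] = [S]/0.3730 = 0.1973 mM, giving Km = 0.1973 − 0.0736 = 0.124 mM.

0.124 mM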